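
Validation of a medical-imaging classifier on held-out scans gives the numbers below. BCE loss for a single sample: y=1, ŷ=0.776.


BCE = -[y·ln(p) + (1-y)·ln(1-p)]
= -1·ln(0.776) - 0
= -ln(0.776) = 0.2536

0.2536


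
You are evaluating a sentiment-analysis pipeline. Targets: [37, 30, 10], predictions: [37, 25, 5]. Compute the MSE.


Squared errors: (37-37)²=0, (30-25)²=25, (10-5)²=25
Sum = 50
MSE = 50/3 = 50/3

50/3


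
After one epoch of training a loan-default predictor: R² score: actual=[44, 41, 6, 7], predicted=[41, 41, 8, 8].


ȳ = 24.5
SS_res = Σ(y-ŷ)² = 14
SS_tot = Σ(y-ȳ)² = 1301
R² = 1 - SS_res/SS_tot = 1 - 0.0108 = 0.9892

0.9892


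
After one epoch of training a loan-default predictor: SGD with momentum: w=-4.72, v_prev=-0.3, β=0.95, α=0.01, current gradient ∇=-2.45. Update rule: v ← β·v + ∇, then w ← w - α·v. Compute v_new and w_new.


v_new = 0.95·-0.3 - 2.45 = -0.285 - 2.45 = -2.735
w_new = -4.72 - 0.01·-2.735 = -4.72 + 0.02735 = -4.69265

v_new=-2.735, w_new=-4.69265


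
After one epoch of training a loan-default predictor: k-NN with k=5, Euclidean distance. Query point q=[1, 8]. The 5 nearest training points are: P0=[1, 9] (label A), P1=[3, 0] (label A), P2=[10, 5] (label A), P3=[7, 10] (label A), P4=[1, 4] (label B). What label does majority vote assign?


d(q,P0) = 1.0  (label A)
d(q,P1) = 8.2462  (label A)
d(q,P2) = 9.4868  (label A)
d(q,P3) = 6.3246  (label A)
d(q,P4) = 4.0  (label B)
Votes: A=4, B=1
Majority → A

A


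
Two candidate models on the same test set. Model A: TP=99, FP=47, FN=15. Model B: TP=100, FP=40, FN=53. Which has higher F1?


Model A: P=99/146=0.6781, R=99/114=0.8684, F1=2PR/(P+R)=2TP/(2TP+FP+FN)=198/260=0.7615
Model B: P=100/140=0.7143, R=100/153=0.6536, F1=2PR/(P+R)=2TP/(2TP+FP+FN)=200/293=0.6826
0.7615 > 0.6826 → Model A

Model A


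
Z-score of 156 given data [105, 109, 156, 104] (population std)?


μ = 118.5, σ = 21.7313
z = (156 - 118.5)/21.7313 = 1.7256

1.7256


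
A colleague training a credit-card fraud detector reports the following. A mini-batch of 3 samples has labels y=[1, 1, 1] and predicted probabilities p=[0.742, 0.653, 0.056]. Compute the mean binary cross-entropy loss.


L[0] = -ln(0.742) = 0.2984
L[1] = -ln(0.653) = 0.4262
L[2] = -ln(0.056) = 2.8824
mean = (0.2984 + 0.4262 + 2.8824)/3 = 1.2023

1.2023


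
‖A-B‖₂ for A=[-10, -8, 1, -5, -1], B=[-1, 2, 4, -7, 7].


d = √((-10+ 1)² + (-8-2)² + (1-4)² + (-5+ 7)² + (-1-7)²)
  = √(81 + 100 + 9 + 4 + 64)
  = √258 = 16.0624

16.0624


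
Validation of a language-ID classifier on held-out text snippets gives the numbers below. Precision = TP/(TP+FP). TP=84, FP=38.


Precision = TP/(TP+FP)
= 84/(84+38)
= 84/122 = 68.85%

68.85%


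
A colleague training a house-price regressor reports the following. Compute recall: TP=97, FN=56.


Recall = TP/(TP+FN)
= 97/(97+56)
= 97/153 = 63.4%

63.4%


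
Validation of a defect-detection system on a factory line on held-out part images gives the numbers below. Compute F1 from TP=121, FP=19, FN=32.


Precision = 121/140 = 0.8643
Recall = 121/153 = 0.7908
F1 = 2·P·R/(P+R) = 2·TP/(2·TP+FP+FN) = 242/(242+19+32) = 242/293 = 0.8259

0.8259


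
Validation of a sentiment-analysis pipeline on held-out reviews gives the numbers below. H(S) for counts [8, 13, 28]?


Probabilities: [8/49, 13/49, 28/49] ≈ [0.1633, 0.2653, 0.5714]
H = -((8/49)·log₂(8/49) + (13/49)·log₂(13/49) + (28/49)·log₂(28/49))
  = 1.3961 bits

1.3961 bits


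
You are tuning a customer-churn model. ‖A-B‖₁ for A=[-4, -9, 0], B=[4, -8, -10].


d = |-4-4| + |-9+ 8| + |0+ 10|
  = 8 + 1 + 10
  = 19

19


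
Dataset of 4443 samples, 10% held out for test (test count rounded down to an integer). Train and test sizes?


Test = ⌊4443·10/100⌋ = 444
Train = 4443 - 444 = 3999

Train: 3999, Test: 444


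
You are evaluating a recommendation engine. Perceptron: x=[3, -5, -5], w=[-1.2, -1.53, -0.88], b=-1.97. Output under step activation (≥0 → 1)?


z = (3)·(-1.2) + (-5)·(-1.53) + (-5)·(-0.88) - 1.97
  = 6.48
step(z) = 1 (z≥0)

1


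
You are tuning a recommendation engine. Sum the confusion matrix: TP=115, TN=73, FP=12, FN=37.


Total = TP + TN + FP + FN
= 115 + 73 + 12 + 37
= 237
(Predicted positive: 127, predicted negative: 110)

237


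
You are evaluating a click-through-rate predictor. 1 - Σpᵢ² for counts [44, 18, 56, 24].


Probabilities: [44/142, 18/142, 56/142, 24/142] ≈ [0.3099, 0.1268, 0.3944, 0.169]
Σpᵢ² = (1936 + 324 + 3136 + 576)/142² = 5972/20164
Gini = 1 - Σpᵢ² = 1 - 5972/20164 = 0.7038

0.7038


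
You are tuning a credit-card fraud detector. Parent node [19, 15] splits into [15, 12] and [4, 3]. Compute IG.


Parent = [19, 15], H_parent = 0.99
H_left = 0.9911 (n=27), H_right = 0.9852 (n=7)
H_children = (27/34)·0.9911 + (7/34)·0.9852 = 0.9899
IG = 0.99 - 0.9899 = 0.0001

0.0001


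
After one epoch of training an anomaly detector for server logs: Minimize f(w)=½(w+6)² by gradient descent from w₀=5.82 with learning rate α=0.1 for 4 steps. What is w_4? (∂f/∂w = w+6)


step 1: grad = 5.82+6 = 11.82; w = 5.82 - 0.1·(11.82) = 4.638
step 2: grad = 4.638+6 = 10.638; w = 4.638 - 0.1·(10.638) = 3.5742
step 3: grad = 3.5742+6 = 9.5742; w = 3.5742 - 0.1·(9.5742) = 2.61678
step 4: grad = 2.61678+6 = 8.61678; w = 2.61678 - 0.1·(8.61678) = 1.755102

1.755102


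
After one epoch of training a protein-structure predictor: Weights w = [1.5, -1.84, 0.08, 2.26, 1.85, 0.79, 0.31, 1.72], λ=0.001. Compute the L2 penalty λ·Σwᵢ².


‖w‖₂² = (1.5)² + (-1.84)² + (0.08)² + (2.26)² + (1.85)² + (0.79)² + (0.31)² + (1.72)²
     = 2.25 + 3.3856 + 0.0064 + 5.1076 + 3.4225 + 0.6241 + 0.0961 + 2.9584
     = 17.8507
λ·‖w‖₂² = 0.001·17.8507 = 0.017851

0.017851


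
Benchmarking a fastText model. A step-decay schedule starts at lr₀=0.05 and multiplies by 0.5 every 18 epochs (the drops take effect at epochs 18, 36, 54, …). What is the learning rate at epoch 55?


n_drops = ⌊55/18⌋ = 3
lr = 0.05·0.5^3 = 0.05·0.125 = 0.00625

0.00625


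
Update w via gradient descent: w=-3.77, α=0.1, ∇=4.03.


w_new = w - α·∇
= -3.77 - 0.1·4.03
= -3.77 - 0.403
= -4.173

-4.173


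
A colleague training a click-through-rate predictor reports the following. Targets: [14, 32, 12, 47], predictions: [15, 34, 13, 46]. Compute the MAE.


Absolute errors: |14-15|=1, |32-34|=2, |12-13|=1, |47-46|=1
Sum = 5
MAE = 5/4 = 5/4

5/4


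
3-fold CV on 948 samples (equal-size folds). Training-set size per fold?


Fold size = 948/3 = 316
Training per fold = 948 - 316 = 632

632


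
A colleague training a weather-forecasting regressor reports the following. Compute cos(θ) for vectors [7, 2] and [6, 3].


A·B = 7·6 + 2·3 = 48
‖A‖ = √53 = 7.2801, ‖B‖ = √45 = 6.7082
cos = 48/(√53·√45) = 48/√2385 = 0.9829

0.9829


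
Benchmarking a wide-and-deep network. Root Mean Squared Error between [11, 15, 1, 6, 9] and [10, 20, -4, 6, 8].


MSE = 52/5 = 10.4
RMSE = √(52/5) = 3.2249

3.2249


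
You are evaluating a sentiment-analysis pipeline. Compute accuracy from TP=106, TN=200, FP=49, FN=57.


Accuracy = (TP+TN)/(TP+TN+FP+FN)
= (106+200)/(412)
= 306/412 = 74.27%

74.27%


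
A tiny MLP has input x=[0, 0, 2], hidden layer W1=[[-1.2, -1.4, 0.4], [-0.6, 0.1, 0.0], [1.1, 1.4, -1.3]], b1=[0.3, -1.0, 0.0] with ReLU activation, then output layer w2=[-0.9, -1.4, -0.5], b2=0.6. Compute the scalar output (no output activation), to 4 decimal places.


z1[0] = (-1.2)·(0) + (-1.4)·(0) + (0.4)·(2) + 0.3 = 1.1
z1[1] = (-0.6)·(0) + (0.1)·(0) + (0.0)·(2) - 1.0 = -1.0
z1[2] = (1.1)·(0) + (1.4)·(0) + (-1.3)·(2) + 0.0 = -2.6
h = ReLU(z1) = [1.1, 0.0, 0.0]
output = (-0.9)·(1.1) + (-1.4)·(0.0) + (-0.5)·(0.0) + 0.6 = -0.39

-0.39


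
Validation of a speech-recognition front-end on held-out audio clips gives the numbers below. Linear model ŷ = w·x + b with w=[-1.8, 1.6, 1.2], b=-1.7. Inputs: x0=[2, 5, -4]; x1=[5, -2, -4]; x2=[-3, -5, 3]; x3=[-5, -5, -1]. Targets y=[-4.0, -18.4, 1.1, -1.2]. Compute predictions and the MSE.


ŷ0 = (-1.8)·(2) + (1.6)·(5) + (1.2)·(-4) - 1.7 = -2.1
ŷ1 = (-1.8)·(5) + (1.6)·(-2) + (1.2)·(-4) - 1.7 = -18.7
ŷ2 = (-1.8)·(-3) + (1.6)·(-5) + (1.2)·(3) - 1.7 = -0.7
ŷ3 = (-1.8)·(-5) + (1.6)·(-5) + (1.2)·(-1) - 1.7 = -1.9
errors² = [3.61, 0.09, 3.24, 0.49]
MSE = 7.4300/4 = 1.8575

1.8575


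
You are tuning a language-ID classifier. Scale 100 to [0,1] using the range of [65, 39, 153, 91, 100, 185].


min=39, max=185
(100-39)/(185-39) = 61/146 = 0.4178

0.4178


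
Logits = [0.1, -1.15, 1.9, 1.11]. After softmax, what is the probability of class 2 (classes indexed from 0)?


Exponentials: e^0.1=1.1052, e^-1.15=0.3166, e^1.9=6.6859, e^1.11=3.0344
Sum = 11.1421
Softmax = [0.0992, 0.0284, 0.6001, 0.2723]
p[2] = 6.6859/11.1421 = 0.6001

0.6001


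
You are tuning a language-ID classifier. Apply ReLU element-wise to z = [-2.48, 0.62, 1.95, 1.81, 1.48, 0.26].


ReLU(-2.48) = max(0, -2.48) = 0.0
ReLU(0.62) = max(0, 0.62) = 0.62
ReLU(1.95) = max(0, 1.95) = 1.95
ReLU(1.81) = max(0, 1.81) = 1.81
ReLU(1.48) = max(0, 1.48) = 1.48
ReLU(0.26) = max(0, 0.26) = 0.26
result = [0.0, 0.62, 1.95, 1.81, 1.48, 0.26]

[0.0, 0.62, 1.95, 1.81, 1.48, 0.26]


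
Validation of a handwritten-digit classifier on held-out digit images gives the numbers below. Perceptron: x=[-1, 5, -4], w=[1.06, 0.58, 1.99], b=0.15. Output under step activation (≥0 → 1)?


z = (-1)·(1.06) + (5)·(0.58) + (-4)·(1.99) + 0.15
  = -5.97
step(z) = 0 (z<0)

0


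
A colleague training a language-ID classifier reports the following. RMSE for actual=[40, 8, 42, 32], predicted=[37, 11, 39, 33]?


MSE = 28/4 = 7
RMSE = √(28/4) = 2.6458

2.6458


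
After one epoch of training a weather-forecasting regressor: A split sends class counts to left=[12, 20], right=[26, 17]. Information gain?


Parent = [38, 37], H_parent = 0.9999
H_left = 0.9544 (n=32), H_right = 0.9682 (n=43)
H_children = (32/75)·0.9544 + (43/75)·0.9682 = 0.9623
IG = 0.9999 - 0.9623 = 0.0376

0.0376


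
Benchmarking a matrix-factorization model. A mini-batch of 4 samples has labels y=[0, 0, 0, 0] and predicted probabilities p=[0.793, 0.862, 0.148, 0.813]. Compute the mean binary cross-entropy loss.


L[0] = -ln(1-0.793) = -ln(0.207) = 1.575
L[1] = -ln(1-0.862) = -ln(0.138) = 1.9805
L[2] = -ln(1-0.148) = -ln(0.852) = 0.1602
L[3] = -ln(1-0.813) = -ln(0.187) = 1.6766
mean = (1.575 + 1.9805 + 0.1602 + 1.6766)/4 = 1.3481

1.3481


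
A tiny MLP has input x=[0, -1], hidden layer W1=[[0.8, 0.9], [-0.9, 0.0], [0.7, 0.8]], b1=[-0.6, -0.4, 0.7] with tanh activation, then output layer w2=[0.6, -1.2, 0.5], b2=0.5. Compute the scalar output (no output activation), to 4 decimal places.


z1[0] = (0.8)·(0) + (0.9)·(-1) - 0.6 = -1.5
z1[1] = (-0.9)·(0) + (0.0)·(-1) - 0.4 = -0.4
z1[2] = (0.7)·(0) + (0.8)·(-1) + 0.7 = -0.1
h = tanh(z1) = [-0.9051, -0.3799, -0.0997]
output = (0.6)·(-0.9051) + (-1.2)·(-0.3799) + (0.5)·(-0.0997) + 0.5 = 0.363

0.363


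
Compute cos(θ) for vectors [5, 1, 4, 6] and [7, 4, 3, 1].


A·B = 5·7 + 1·4 + 4·3 + 6·1 = 57
‖A‖ = √78 = 8.8318, ‖B‖ = √75 = 8.6603
cos = 57/(√78·√75) = 57/√5850 = 0.7452

0.7452


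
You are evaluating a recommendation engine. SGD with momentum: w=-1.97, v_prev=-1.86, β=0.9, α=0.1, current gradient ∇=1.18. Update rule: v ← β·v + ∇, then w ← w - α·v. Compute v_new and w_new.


v_new = 0.9·-1.86 + 1.18 = -1.674 + 1.18 = -0.494
w_new = -1.97 - 0.1·-0.494 = -1.97 + 0.0494 = -1.9206

v_new=-0.494, w_new=-1.9206


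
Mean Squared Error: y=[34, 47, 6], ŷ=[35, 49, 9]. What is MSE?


Squared errors: (34-35)²=1, (47-49)²=4, (6-9)²=9
Sum = 14
MSE = 14/3 = 14/3

14/3


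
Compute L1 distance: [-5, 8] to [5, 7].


d = |-5-5| + |8-7|
  = 10 + 1
  = 11

11


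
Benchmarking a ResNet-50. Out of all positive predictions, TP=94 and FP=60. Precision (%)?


Precision = TP/(TP+FP)
= 94/(94+60)
= 94/154 = 61.04%

61.04%


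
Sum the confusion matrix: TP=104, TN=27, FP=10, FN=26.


Total = TP + TN + FP + FN
= 104 + 27 + 10 + 26
= 167
(Predicted positive: 114, predicted negative: 53)

167


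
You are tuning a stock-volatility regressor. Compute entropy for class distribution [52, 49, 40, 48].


Probabilities: [52/189, 49/189, 40/189, 48/189] ≈ [0.2751, 0.2593, 0.2116, 0.254]
H = -((52/189)·log₂(52/189) + (49/189)·log₂(49/189) + (40/189)·log₂(40/189) + (48/189)·log₂(48/189))
  = 1.9935 bits

1.9935 bits


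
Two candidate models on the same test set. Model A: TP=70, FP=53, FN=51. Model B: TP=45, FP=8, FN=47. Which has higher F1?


Model A: P=70/123=0.5691, R=70/121=0.5785, F1=2PR/(P+R)=2TP/(2TP+FP+FN)=140/244=0.5738
Model B: P=45/53=0.8491, R=45/92=0.4891, F1=2PR/(P+R)=2TP/(2TP+FP+FN)=90/145=0.6207
0.5738 < 0.6207 → Model B

Model B


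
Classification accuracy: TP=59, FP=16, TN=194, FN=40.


Accuracy = (TP+TN)/(TP+TN+FP+FN)
= (59+194)/(309)
= 253/309 = 81.88%

81.88%


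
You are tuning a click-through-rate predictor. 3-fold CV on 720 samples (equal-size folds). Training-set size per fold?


Fold size = 720/3 = 240
Training per fold = 720 - 240 = 480

480


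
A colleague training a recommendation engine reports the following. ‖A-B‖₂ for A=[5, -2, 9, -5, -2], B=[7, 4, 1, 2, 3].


d = √((5-7)² + (-2-4)² + (9-1)² + (-5-2)² + (-2-3)²)
  = √(4 + 36 + 64 + 49 + 25)
  = √178 = 13.3417

13.3417


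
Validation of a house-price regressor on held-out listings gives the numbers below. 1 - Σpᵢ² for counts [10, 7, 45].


Probabilities: [10/62, 7/62, 45/62] ≈ [0.1613, 0.1129, 0.7258]
Σpᵢ² = (100 + 49 + 2025)/62² = 2174/3844
Gini = 1 - Σpᵢ² = 1 - 2174/3844 = 0.4344

0.4344


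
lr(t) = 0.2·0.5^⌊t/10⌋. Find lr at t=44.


n_drops = ⌊44/10⌋ = 4
lr = 0.2·0.5^4 = 0.2·0.0625 = 0.0125

0.0125


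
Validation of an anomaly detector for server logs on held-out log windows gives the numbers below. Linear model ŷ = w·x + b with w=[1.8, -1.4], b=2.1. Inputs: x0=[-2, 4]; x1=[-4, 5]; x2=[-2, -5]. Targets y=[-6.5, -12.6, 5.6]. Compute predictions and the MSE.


ŷ0 = (1.8)·(-2) + (-1.4)·(4) + 2.1 = -7.1
ŷ1 = (1.8)·(-4) + (-1.4)·(5) + 2.1 = -12.1
ŷ2 = (1.8)·(-2) + (-1.4)·(-5) + 2.1 = 5.5
errors² = [0.36, 0.25, 0.01]
MSE = 0.6200/3 = 0.2067

0.2067


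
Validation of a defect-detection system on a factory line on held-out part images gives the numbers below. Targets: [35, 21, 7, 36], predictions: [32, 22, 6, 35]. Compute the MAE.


Absolute errors: |35-32|=3, |21-22|=1, |7-6|=1, |36-35|=1
Sum = 6
MAE = 6/4 = 3/2

3/2


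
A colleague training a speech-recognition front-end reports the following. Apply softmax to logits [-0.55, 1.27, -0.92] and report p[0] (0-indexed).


Exponentials: e^-0.55=0.5769, e^1.27=3.5609, e^-0.92=0.3985
Sum = 4.5363
Softmax = [0.1272, 0.785, 0.0879]
p[0] = 0.5769/4.5363 = 0.1272

0.1272


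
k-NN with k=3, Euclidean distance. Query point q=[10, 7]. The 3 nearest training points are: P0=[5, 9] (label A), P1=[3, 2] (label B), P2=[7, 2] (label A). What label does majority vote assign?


d(q,P0) = 5.3852  (label A)
d(q,P1) = 8.6023  (label B)
d(q,P2) = 5.831  (label A)
Votes: A=2, B=1
Majority → A

A


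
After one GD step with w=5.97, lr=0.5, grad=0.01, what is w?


w_new = w - α·∇
= 5.97 - 0.5·0.01
= 5.97 - 0.005
= 5.965

5.965


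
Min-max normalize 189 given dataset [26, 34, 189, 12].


min=12, max=189
(189-12)/(189-12) = 177/177 = 1.0

1.0


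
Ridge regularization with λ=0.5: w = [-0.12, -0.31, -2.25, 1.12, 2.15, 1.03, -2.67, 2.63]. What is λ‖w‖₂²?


‖w‖₂² = (-0.12)² + (-0.31)² + (-2.25)² + (1.12)² + (2.15)² + (1.03)² + (-2.67)² + (2.63)²
     = 0.0144 + 0.0961 + 5.0625 + 1.2544 + 4.6225 + 1.0609 + 7.1289 + 6.9169
     = 26.1566
λ·‖w‖₂² = 0.5·26.1566 = 13.0783

13.0783


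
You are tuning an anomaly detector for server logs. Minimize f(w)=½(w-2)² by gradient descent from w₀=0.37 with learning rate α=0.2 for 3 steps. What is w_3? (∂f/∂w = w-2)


step 1: grad = 0.37-2 = -1.63; w = 0.37 - 0.2·(-1.63) = 0.696
step 2: grad = 0.696-2 = -1.304; w = 0.696 - 0.2·(-1.304) = 0.9568
step 3: grad = 0.9568-2 = -1.0432; w = 0.9568 - 0.2·(-1.0432) = 1.16544

1.16544


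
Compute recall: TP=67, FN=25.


Recall = TP/(TP+FN)
= 67/(67+25)
= 67/92 = 72.83%

72.83%


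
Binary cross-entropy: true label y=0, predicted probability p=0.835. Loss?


BCE = -[y·ln(p) + (1-y)·ln(1-p)]
= -0 - 1·ln(1-0.835)
= -ln(0.165) = 1.8018

1.8018


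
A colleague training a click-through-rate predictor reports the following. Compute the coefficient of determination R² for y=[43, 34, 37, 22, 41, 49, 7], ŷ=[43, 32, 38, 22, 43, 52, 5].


ȳ = 33.2857
SS_res = Σ(y-ŷ)² = 22
SS_tot = Σ(y-ȳ)² = 1233.43
R² = 1 - SS_res/SS_tot = 1 - 0.0178 = 0.9822

0.9822


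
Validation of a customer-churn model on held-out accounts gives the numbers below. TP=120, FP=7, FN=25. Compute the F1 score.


Precision = 120/127 = 0.9449
Recall = 120/145 = 0.8276
F1 = 2·P·R/(P+R) = 2·TP/(2·TP+FP+FN) = 240/(240+7+25) = 240/272 = 0.8824

0.8824


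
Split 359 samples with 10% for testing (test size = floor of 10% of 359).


Test = ⌊359·10/100⌋ = 35
Train = 359 - 35 = 324

Train: 324, Test: 35


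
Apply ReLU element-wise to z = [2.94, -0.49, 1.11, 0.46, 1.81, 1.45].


ReLU(2.94) = max(0, 2.94) = 2.94
ReLU(-0.49) = max(0, -0.49) = 0.0
ReLU(1.11) = max(0, 1.11) = 1.11
ReLU(0.46) = max(0, 0.46) = 0.46
ReLU(1.81) = max(0, 1.81) = 1.81
ReLU(1.45) = max(0, 1.45) = 1.45
result = [2.94, 0.0, 1.11, 0.46, 1.81, 1.45]

[2.94, 0.0, 1.11, 0.46, 1.81, 1.45]


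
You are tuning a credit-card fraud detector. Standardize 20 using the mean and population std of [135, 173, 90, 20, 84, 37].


μ = 89.8333, σ = 52.6922
z = (20 - 89.8333)/52.6922 = -1.3253

-1.3253


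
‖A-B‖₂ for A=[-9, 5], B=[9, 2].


d = √((-9-9)² + (5-2)²)
  = √(324 + 9)
  = √333 = 18.2483

18.2483


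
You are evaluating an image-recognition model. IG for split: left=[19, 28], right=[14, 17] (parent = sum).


Parent = [33, 45], H_parent = 0.9829
H_left = 0.9734 (n=47), H_right = 0.9932 (n=31)
H_children = (47/78)·0.9734 + (31/78)·0.9932 = 0.9813
IG = 0.9829 - 0.9813 = 0.0016

0.0016


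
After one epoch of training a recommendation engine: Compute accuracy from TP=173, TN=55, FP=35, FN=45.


Accuracy = (TP+TN)/(TP+TN+FP+FN)
= (173+55)/(308)
= 228/308 = 74.03%

74.03%


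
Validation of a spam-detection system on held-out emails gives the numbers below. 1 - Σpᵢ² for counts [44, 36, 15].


Probabilities: [44/95, 36/95, 15/95] ≈ [0.4632, 0.3789, 0.1579]
Σpᵢ² = (1936 + 1296 + 225)/95² = 3457/9025
Gini = 1 - Σpᵢ² = 1 - 3457/9025 = 0.617

0.617


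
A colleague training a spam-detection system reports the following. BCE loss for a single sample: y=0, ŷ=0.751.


BCE = -[y·ln(p) + (1-y)·ln(1-p)]
= -0 - 1·ln(1-0.751)
= -ln(0.249) = 1.3903

1.3903


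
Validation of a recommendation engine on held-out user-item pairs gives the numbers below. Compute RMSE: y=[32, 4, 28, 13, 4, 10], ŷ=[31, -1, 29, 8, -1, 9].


MSE = 78/6 = 13
RMSE = √(78/6) = 3.6056

3.6056


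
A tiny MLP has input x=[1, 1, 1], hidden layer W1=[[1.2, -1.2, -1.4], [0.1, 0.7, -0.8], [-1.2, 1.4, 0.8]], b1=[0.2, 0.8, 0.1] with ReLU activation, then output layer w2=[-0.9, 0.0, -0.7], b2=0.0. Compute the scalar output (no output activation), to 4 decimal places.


z1[0] = (1.2)·(1) + (-1.2)·(1) + (-1.4)·(1) + 0.2 = -1.2
z1[1] = (0.1)·(1) + (0.7)·(1) + (-0.8)·(1) + 0.8 = 0.8
z1[2] = (-1.2)·(1) + (1.4)·(1) + (0.8)·(1) + 0.1 = 1.1
h = ReLU(z1) = [0.0, 0.8, 1.1]
output = (-0.9)·(0.0) + (0.0)·(0.8) + (-0.7)·(1.1) + 0.0 = -0.77

-0.77


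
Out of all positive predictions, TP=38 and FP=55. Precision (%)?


Precision = TP/(TP+FP)
= 38/(38+55)
= 38/93 = 40.86%

40.86%


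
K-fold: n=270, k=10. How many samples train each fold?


Fold size = 270/10 = 27
Training per fold = 270 - 27 = 243

243


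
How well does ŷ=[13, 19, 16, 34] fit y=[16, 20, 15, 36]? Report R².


ȳ = 21.75
SS_res = Σ(y-ŷ)² = 15
SS_tot = Σ(y-ȳ)² = 284.75
R² = 1 - SS_res/SS_tot = 1 - 0.0527 = 0.9473

0.9473


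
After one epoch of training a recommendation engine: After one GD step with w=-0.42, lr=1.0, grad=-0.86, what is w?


w_new = w - α·∇
= -0.42 - 1.0·-0.86
= -0.42 + 0.86
= 0.44

0.44


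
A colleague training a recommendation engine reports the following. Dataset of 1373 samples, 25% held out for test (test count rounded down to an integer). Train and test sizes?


Test = ⌊1373·25/100⌋ = 343
Train = 1373 - 343 = 1030

Train: 1030, Test: 343


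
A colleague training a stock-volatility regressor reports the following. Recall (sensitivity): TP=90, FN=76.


Recall = TP/(TP+FN)
= 90/(90+76)
= 90/166 = 54.22%

54.22%


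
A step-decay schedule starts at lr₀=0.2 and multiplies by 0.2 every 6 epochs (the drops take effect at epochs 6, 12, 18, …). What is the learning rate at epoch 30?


n_drops = ⌊30/6⌋ = 5
lr = 0.2·0.2^5 = 0.2·0.00032 = 0.000064

0.000064


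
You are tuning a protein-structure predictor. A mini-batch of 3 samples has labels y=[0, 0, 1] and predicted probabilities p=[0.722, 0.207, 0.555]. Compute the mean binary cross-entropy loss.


L[0] = -ln(1-0.722) = -ln(0.278) = 1.2801
L[1] = -ln(1-0.207) = -ln(0.793) = 0.2319
L[2] = -ln(0.555) = 0.5888
mean = (1.2801 + 0.2319 + 0.5888)/3 = 0.7003

0.7003


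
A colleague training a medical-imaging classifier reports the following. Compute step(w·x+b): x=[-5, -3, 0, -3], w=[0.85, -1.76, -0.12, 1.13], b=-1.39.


z = (-5)·(0.85) + (-3)·(-1.76) + (0)·(-0.12) + (-3)·(1.13) - 1.39
  = -3.75
step(z) = 0 (z<0)

0


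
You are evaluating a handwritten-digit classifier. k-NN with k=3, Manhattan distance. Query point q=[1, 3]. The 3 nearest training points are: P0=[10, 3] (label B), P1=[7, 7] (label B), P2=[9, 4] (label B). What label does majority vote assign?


d(q,P0) = 9  (label B)
d(q,P1) = 10  (label B)
d(q,P2) = 9  (label B)
Votes: A=0, B=3
Majority → B

B


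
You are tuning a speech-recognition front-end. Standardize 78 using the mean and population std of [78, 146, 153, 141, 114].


μ = 126.4, σ = 27.5725
z = (78 - 126.4)/27.5725 = -1.7554

-1.7554


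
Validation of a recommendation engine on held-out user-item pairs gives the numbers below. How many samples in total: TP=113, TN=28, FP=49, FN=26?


Total = TP + TN + FP + FN
= 113 + 28 + 49 + 26
= 216
(Predicted positive: 162, predicted negative: 54)

216


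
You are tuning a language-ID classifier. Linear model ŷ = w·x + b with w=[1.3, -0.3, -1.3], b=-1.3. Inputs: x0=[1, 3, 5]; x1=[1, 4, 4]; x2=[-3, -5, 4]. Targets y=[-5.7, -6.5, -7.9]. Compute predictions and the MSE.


ŷ0 = (1.3)·(1) + (-0.3)·(3) + (-1.3)·(5) - 1.3 = -7.4
ŷ1 = (1.3)·(1) + (-0.3)·(4) + (-1.3)·(4) - 1.3 = -6.4
ŷ2 = (1.3)·(-3) + (-0.3)·(-5) + (-1.3)·(4) - 1.3 = -8.9
errors² = [2.89, 0.01, 1.0]
MSE = 3.9000/3 = 1.3

1.3


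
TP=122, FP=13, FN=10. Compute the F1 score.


Precision = 122/135 = 0.9037
Recall = 122/132 = 0.9242
F1 = 2·P·R/(P+R) = 2·TP/(2·TP+FP+FN) = 244/(244+13+10) = 244/267 = 0.9139

0.9139


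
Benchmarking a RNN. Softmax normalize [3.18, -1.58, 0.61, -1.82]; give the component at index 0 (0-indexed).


Exponentials: e^3.18=24.0468, e^-1.58=0.206, e^0.61=1.8404, e^-1.82=0.162
Sum = 26.2552
Softmax = [0.9159, 0.0078, 0.0701, 0.0062]
p[0] = 24.0468/26.2552 = 0.9159

0.9159


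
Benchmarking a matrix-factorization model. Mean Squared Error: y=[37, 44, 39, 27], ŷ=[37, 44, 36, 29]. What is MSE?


Squared errors: (37-37)²=0, (44-44)²=0, (39-36)²=9, (27-29)²=4
Sum = 13
MSE = 13/4 = 13/4

13/4


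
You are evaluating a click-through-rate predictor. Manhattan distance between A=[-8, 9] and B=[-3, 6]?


d = |-8+ 3| + |9-6|
  = 5 + 3
  = 8

8


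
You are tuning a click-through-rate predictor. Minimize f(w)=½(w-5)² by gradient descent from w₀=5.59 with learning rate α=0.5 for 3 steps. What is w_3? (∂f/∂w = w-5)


step 1: grad = 5.59-5 = 0.59; w = 5.59 - 0.5·(0.59) = 5.295
step 2: grad = 5.295-5 = 0.295; w = 5.295 - 0.5·(0.295) = 5.1475
step 3: grad = 5.1475-5 = 0.1475; w = 5.1475 - 0.5·(0.1475) = 5.07375

5.07375


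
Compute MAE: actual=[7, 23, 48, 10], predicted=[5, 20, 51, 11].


Absolute errors: |7-5|=2, |23-20|=3, |48-51|=3, |10-11|=1
Sum = 9
MAE = 9/4 = 9/4

9/4


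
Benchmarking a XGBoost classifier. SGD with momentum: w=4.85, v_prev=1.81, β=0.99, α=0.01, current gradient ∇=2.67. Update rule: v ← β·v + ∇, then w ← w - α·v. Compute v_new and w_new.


v_new = 0.99·1.81 + 2.67 = 1.7919 + 2.67 = 4.4619
w_new = 4.85 - 0.01·4.4619 = 4.85 - 0.044619 = 4.805381

v_new=4.4619, w_new=4.805381


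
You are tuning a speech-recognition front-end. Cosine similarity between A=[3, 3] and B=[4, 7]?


A·B = 3·4 + 3·7 = 33
‖A‖ = √18 = 4.2426, ‖B‖ = √65 = 8.0623
cos = 33/(√18·√65) = 33/√1170 = 0.9648

0.9648


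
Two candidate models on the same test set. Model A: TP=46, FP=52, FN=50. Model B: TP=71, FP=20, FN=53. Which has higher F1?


Model A: P=46/98=0.4694, R=46/96=0.4792, F1=2PR/(P+R)=2TP/(2TP+FP+FN)=92/194=0.4742
Model B: P=71/91=0.7802, R=71/124=0.5726, F1=2PR/(P+R)=2TP/(2TP+FP+FN)=142/215=0.6605
0.4742 < 0.6605 → Model B

Model B


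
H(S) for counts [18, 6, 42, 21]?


Probabilities: [18/87, 6/87, 42/87, 21/87] ≈ [0.2069, 0.069, 0.4828, 0.2414]
H = -((18/87)·log₂(18/87) + (6/87)·log₂(6/87) + (42/87)·log₂(42/87) + (21/87)·log₂(21/87))
  = 1.7385 bits

1.7385 bits


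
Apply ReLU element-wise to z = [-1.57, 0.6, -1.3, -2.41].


ReLU(-1.57) = max(0, -1.57) = 0.0
ReLU(0.6) = max(0, 0.6) = 0.6
ReLU(-1.3) = max(0, -1.3) = 0.0
ReLU(-2.41) = max(0, -2.41) = 0.0
result = [0.0, 0.6, 0.0, 0.0]

[0.0, 0.6, 0.0, 0.0]


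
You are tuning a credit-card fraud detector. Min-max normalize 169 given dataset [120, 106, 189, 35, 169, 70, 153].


min=35, max=189
(169-35)/(189-35) = 134/154 = 0.8701

0.8701


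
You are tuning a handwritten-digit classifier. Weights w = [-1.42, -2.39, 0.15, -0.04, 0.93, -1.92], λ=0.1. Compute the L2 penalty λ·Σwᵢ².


‖w‖₂² = (-1.42)² + (-2.39)² + (0.15)² + (-0.04)² + (0.93)² + (-1.92)²
     = 2.0164 + 5.7121 + 0.0225 + 0.0016 + 0.8649 + 3.6864
     = 12.3039
λ·‖w‖₂² = 0.1·12.3039 = 1.23039

1.23039


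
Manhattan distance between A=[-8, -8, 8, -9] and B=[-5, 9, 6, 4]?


d = |-8+ 5| + |-8-9| + |8-6| + |-9-4|
  = 3 + 17 + 2 + 13
  = 35

35


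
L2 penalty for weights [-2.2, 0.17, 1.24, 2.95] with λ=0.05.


‖w‖₂² = (-2.2)² + (0.17)² + (1.24)² + (2.95)²
     = 4.84 + 0.0289 + 1.5376 + 8.7025
     = 15.109
λ·‖w‖₂² = 0.05·15.109 = 0.75545

0.75545


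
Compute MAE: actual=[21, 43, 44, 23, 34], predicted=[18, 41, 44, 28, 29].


Absolute errors: |21-18|=3, |43-41|=2, |44-44|=0, |23-28|=5, |34-29|=5
Sum = 15
MAE = 15/5 = 3

3


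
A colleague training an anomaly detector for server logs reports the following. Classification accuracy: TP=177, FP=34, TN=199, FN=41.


Accuracy = (TP+TN)/(TP+TN+FP+FN)
= (177+199)/(451)
= 376/451 = 83.37%

83.37%


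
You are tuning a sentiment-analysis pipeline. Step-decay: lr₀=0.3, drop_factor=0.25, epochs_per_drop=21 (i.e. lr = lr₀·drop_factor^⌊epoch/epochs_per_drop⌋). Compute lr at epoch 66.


n_drops = ⌊66/21⌋ = 3
lr = 0.3·0.25^3 = 0.3·0.015625 = 0.0046875

0.0046875


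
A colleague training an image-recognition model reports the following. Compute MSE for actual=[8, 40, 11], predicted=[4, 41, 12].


Squared errors: (8-4)²=16, (40-41)²=1, (11-12)²=1
Sum = 18
MSE = 18/3 = 6

6


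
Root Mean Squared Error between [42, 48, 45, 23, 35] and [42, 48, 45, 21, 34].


MSE = 5/5 = 1
RMSE = √(5/5) = 1.0

1.0


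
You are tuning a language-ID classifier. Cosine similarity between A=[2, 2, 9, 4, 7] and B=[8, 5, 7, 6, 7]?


A·B = 2·8 + 2·5 + 9·7 + 4·6 + 7·7 = 162
‖A‖ = √154 = 12.4097, ‖B‖ = √223 = 14.9332
cos = 162/(√154·√223) = 162/√34342 = 0.8742

0.8742


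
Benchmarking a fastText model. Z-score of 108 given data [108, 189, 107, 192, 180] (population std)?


μ = 155.2, σ = 39.1479
z = (108 - 155.2)/39.1479 = -1.2057

-1.2057


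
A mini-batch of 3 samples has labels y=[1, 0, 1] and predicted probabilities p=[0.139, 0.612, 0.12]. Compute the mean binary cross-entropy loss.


L[0] = -ln(0.139) = 1.9733
L[1] = -ln(1-0.612) = -ln(0.388) = 0.9467
L[2] = -ln(0.12) = 2.1203
mean = (1.9733 + 0.9467 + 2.1203)/3 = 1.6801

1.6801


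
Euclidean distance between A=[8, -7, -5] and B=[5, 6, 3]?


d = √((8-5)² + (-7-6)² + (-5-3)²)
  = √(9 + 169 + 64)
  = √242 = 15.5563

15.5563


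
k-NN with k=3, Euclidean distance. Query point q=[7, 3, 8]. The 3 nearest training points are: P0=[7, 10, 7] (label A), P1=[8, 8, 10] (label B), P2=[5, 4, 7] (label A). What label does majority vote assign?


d(q,P0) = 7.0711  (label A)
d(q,P1) = 5.4772  (label B)
d(q,P2) = 2.4495  (label A)
Votes: A=2, B=1
Majority → A

A


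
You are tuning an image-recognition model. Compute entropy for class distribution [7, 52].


Probabilities: [7/59, 52/59] ≈ [0.1186, 0.8814]
H = -((7/59)·log₂(7/59) + (52/59)·log₂(52/59))
  = 0.5255 bits

0.5255 bits


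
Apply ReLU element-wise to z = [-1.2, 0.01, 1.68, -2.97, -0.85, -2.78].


ReLU(-1.2) = max(0, -1.2) = 0.0
ReLU(0.01) = max(0, 0.01) = 0.01
ReLU(1.68) = max(0, 1.68) = 1.68
ReLU(-2.97) = max(0, -2.97) = 0.0
ReLU(-0.85) = max(0, -0.85) = 0.0
ReLU(-2.78) = max(0, -2.78) = 0.0
result = [0.0, 0.01, 1.68, 0.0, 0.0, 0.0]

[0.0, 0.01, 1.68, 0.0, 0.0, 0.0]


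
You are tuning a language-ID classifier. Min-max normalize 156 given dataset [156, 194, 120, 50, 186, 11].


min=11, max=194
(156-11)/(194-11) = 145/183 = 0.7923

0.7923


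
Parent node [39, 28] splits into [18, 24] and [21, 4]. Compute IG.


Parent = [39, 28], H_parent = 0.9805
H_left = 0.9852 (n=42), H_right = 0.6343 (n=25)
H_children = (42/67)·0.9852 + (25/67)·0.6343 = 0.8543
IG = 0.9805 - 0.8543 = 0.1262

0.1262


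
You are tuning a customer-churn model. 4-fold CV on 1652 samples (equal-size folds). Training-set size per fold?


Fold size = 1652/4 = 413
Training per fold = 1652 - 413 = 1239

1239


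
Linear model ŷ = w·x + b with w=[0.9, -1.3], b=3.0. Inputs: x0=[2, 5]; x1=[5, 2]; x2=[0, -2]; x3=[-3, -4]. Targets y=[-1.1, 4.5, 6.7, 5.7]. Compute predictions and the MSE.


ŷ0 = (0.9)·(2) + (-1.3)·(5) + 3.0 = -1.7
ŷ1 = (0.9)·(5) + (-1.3)·(2) + 3.0 = 4.9
ŷ2 = (0.9)·(0) + (-1.3)·(-2) + 3.0 = 5.6
ŷ3 = (0.9)·(-3) + (-1.3)·(-4) + 3.0 = 5.5
errors² = [0.36, 0.16, 1.21, 0.04]
MSE = 1.7700/4 = 0.4425

0.4425


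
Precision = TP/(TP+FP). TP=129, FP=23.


Precision = TP/(TP+FP)
= 129/(129+23)
= 129/152 = 84.87%

84.87%


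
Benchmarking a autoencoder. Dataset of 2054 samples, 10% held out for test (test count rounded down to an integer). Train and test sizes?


Test = ⌊2054·10/100⌋ = 205
Train = 2054 - 205 = 1849

Train: 1849, Test: 205


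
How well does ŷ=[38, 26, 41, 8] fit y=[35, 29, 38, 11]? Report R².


ȳ = 28.25
SS_res = Σ(y-ŷ)² = 36
SS_tot = Σ(y-ȳ)² = 438.75
R² = 1 - SS_res/SS_tot = 1 - 0.0821 = 0.9179

0.9179


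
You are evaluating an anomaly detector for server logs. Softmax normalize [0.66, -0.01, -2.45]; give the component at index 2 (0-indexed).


Exponentials: e^0.66=1.9348, e^-0.01=0.99, e^-2.45=0.0863
Sum = 3.0111
Softmax = [0.6425, 0.3288, 0.0287]
p[2] = 0.0863/3.0111 = 0.0287

0.0287


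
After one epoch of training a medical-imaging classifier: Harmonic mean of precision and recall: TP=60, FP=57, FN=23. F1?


Precision = 60/117 = 0.5128
Recall = 60/83 = 0.7229
F1 = 2·P·R/(P+R) = 2·TP/(2·TP+FP+FN) = 120/(120+57+23) = 120/200 = 0.6

0.6


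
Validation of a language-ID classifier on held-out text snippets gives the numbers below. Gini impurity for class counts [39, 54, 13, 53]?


Probabilities: [39/159, 54/159, 13/159, 53/159] ≈ [0.2453, 0.3396, 0.0818, 0.3333]
Σpᵢ² = (1521 + 2916 + 169 + 2809)/159² = 7415/25281
Gini = 1 - Σpᵢ² = 1 - 7415/25281 = 0.7067

0.7067


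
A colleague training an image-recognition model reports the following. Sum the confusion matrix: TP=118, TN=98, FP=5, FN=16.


Total = TP + TN + FP + FN
= 118 + 98 + 5 + 16
= 237
(Predicted positive: 123, predicted negative: 114)

237


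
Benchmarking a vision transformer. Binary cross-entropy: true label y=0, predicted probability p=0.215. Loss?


BCE = -[y·ln(p) + (1-y)·ln(1-p)]
= -0 - 1·ln(1-0.215)
= -ln(0.785) = 0.2421

0.2421


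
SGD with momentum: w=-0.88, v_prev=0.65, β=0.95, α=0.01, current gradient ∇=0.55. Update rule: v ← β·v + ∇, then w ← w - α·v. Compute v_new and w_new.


v_new = 0.95·0.65 + 0.55 = 0.6175 + 0.55 = 1.1675
w_new = -0.88 - 0.01·1.1675 = -0.88 - 0.011675 = -0.891675

v_new=1.1675, w_new=-0.891675


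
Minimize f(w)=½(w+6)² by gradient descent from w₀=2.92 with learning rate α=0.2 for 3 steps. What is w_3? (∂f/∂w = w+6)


step 1: grad = 2.92+6 = 8.92; w = 2.92 - 0.2·(8.92) = 1.136
step 2: grad = 1.136+6 = 7.136; w = 1.136 - 0.2·(7.136) = -0.2912
step 3: grad = -0.2912+6 = 5.7088; w = -0.2912 - 0.2·(5.7088) = -1.43296

-1.43296


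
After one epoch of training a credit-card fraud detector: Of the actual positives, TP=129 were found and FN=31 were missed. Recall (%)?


Recall = TP/(TP+FN)
= 129/(129+31)
= 129/160 = 80.62%

80.62%


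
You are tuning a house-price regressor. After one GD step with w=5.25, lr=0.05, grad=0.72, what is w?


w_new = w - α·∇
= 5.25 - 0.05·0.72
= 5.25 - 0.036
= 5.214

5.214


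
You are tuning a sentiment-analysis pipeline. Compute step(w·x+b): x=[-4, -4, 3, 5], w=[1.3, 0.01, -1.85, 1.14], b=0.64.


z = (-4)·(1.3) + (-4)·(0.01) + (3)·(-1.85) + (5)·(1.14) + 0.64
  = -4.45
step(z) = 0 (z<0)

0


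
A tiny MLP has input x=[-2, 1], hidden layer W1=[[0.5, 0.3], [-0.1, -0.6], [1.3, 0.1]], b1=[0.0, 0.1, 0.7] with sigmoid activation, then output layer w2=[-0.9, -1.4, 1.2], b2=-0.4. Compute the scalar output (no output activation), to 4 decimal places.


z1[0] = (0.5)·(-2) + (0.3)·(1) + 0.0 = -0.7
z1[1] = (-0.1)·(-2) + (-0.6)·(1) + 0.1 = -0.3
z1[2] = (1.3)·(-2) + (0.1)·(1) + 0.7 = -1.8
h = sigmoid(z1) = [0.3318, 0.4256, 0.1419]
output = (-0.9)·(0.3318) + (-1.4)·(0.4256) + (1.2)·(0.1419) - 0.4 = -1.1242

-1.1242


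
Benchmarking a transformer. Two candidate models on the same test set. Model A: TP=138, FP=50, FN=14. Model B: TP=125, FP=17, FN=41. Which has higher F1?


Model A: P=138/188=0.734, R=138/152=0.9079, F1=2PR/(P+R)=2TP/(2TP+FP+FN)=276/340=0.8118
Model B: P=125/142=0.8803, R=125/166=0.753, F1=2PR/(P+R)=2TP/(2TP+FP+FN)=250/308=0.8117
0.8118 > 0.8117 → Model A

Model A


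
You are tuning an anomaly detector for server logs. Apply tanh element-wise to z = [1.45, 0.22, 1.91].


tanh(1.45) = 0.8957
tanh(0.22) = 0.2165
tanh(1.91) = 0.9571
result = [0.8957, 0.2165, 0.9571]

[0.8957, 0.2165, 0.9571]


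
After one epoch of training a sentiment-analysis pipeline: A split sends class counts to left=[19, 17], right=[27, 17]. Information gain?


Parent = [46, 34], H_parent = 0.9837
H_left = 0.9978 (n=36), H_right = 0.9624 (n=44)
H_children = (36/80)·0.9978 + (44/80)·0.9624 = 0.9783
IG = 0.9837 - 0.9783 = 0.0054

0.0054


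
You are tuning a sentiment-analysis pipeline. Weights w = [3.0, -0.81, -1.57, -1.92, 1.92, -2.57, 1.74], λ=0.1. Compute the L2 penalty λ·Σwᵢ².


‖w‖₂² = (3.0)² + (-0.81)² + (-1.57)² + (-1.92)² + (1.92)² + (-2.57)² + (1.74)²
     = 9 + 0.6561 + 2.4649 + 3.6864 + 3.6864 + 6.6049 + 3.0276
     = 29.1263
λ·‖w‖₂² = 0.1·29.1263 = 2.91263

2.91263


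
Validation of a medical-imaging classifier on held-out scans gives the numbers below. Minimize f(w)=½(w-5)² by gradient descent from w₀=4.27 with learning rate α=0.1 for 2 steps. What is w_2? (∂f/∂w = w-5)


step 1: grad = 4.27-5 = -0.73; w = 4.27 - 0.1·(-0.73) = 4.343
step 2: grad = 4.343-5 = -0.657; w = 4.343 - 0.1·(-0.657) = 4.4087

4.4087


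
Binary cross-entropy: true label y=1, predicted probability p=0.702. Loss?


BCE = -[y·ln(p) + (1-y)·ln(1-p)]
= -1·ln(0.702) - 0
= -ln(0.702) = 0.3538

0.3538


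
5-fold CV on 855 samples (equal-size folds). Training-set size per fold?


Fold size = 855/5 = 171
Training per fold = 855 - 171 = 684

684


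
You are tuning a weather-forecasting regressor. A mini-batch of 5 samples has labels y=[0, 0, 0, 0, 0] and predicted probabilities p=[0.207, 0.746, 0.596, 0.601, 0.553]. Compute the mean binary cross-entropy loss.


L[0] = -ln(1-0.207) = -ln(0.793) = 0.2319
L[1] = -ln(1-0.746) = -ln(0.254) = 1.3704
L[2] = -ln(1-0.596) = -ln(0.404) = 0.9063
L[3] = -ln(1-0.601) = -ln(0.399) = 0.9188
L[4] = -ln(1-0.553) = -ln(0.447) = 0.8052
mean = (0.2319 + 1.3704 + 0.9063 + 0.9188 + 0.8052)/5 = 0.8465

0.8465


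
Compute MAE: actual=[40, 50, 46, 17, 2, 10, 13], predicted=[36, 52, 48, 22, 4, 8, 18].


Absolute errors: |40-36|=4, |50-52|=2, |46-48|=2, |17-22|=5, |2-4|=2, |10-8|=2, |13-18|=5
Sum = 22
MAE = 22/7 = 22/7

22/7


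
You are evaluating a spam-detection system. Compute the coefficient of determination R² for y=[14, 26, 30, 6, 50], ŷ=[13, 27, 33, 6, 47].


ȳ = 25.2
SS_res = Σ(y-ŷ)² = 20
SS_tot = Σ(y-ȳ)² = 1132.8
R² = 1 - SS_res/SS_tot = 1 - 0.0177 = 0.9823

0.9823


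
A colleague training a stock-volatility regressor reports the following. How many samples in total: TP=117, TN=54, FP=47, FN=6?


Total = TP + TN + FP + FN
= 117 + 54 + 47 + 6
= 224
(Predicted positive: 164, predicted negative: 60)

224


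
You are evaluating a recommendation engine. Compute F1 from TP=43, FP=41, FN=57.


Precision = 43/84 = 0.5119
Recall = 43/100 = 0.43
F1 = 2·P·R/(P+R) = 2·TP/(2·TP+FP+FN) = 86/(86+41+57) = 86/184 = 0.4674

0.4674


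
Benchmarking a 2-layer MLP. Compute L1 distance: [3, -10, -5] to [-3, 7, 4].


d = |3+ 3| + |-10-7| + |-5-4|
  = 6 + 17 + 9
  = 32

32


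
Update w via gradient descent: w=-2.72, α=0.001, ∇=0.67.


w_new = w - α·∇
= -2.72 - 0.001·0.67
= -2.72 - 0.00067
= -2.72067

-2.72067


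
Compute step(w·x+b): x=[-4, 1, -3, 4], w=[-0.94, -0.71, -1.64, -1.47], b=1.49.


z = (-4)·(-0.94) + (1)·(-0.71) + (-3)·(-1.64) + (4)·(-1.47) + 1.49
  = 3.58
step(z) = 1 (z≥0)

1


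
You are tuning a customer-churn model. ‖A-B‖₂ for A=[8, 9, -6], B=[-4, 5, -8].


d = √((8+ 4)² + (9-5)² + (-6+ 8)²)
  = √(144 + 16 + 4)
  = √164 = 12.8062

12.8062


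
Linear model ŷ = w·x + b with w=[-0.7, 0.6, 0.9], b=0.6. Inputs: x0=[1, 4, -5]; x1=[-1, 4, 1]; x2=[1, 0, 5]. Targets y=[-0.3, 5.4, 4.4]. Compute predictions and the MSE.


ŷ0 = (-0.7)·(1) + (0.6)·(4) + (0.9)·(-5) + 0.6 = -2.2
ŷ1 = (-0.7)·(-1) + (0.6)·(4) + (0.9)·(1) + 0.6 = 4.6
ŷ2 = (-0.7)·(1) + (0.6)·(0) + (0.9)·(5) + 0.6 = 4.4
errors² = [3.61, 0.64, 0.0]
MSE = 4.2500/3 = 1.4167

1.4167


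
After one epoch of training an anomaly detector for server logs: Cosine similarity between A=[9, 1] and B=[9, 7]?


A·B = 9·9 + 1·7 = 88
‖A‖ = √82 = 9.0554, ‖B‖ = √130 = 11.4018
cos = 88/(√82·√130) = 88/√10660 = 0.8523

0.8523


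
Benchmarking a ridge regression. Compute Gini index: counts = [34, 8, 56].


Probabilities: [34/98, 8/98, 56/98] ≈ [0.3469, 0.0816, 0.5714]
Σpᵢ² = (1156 + 64 + 3136)/98² = 4356/9604
Gini = 1 - Σpᵢ² = 1 - 4356/9604 = 0.5464

0.5464
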